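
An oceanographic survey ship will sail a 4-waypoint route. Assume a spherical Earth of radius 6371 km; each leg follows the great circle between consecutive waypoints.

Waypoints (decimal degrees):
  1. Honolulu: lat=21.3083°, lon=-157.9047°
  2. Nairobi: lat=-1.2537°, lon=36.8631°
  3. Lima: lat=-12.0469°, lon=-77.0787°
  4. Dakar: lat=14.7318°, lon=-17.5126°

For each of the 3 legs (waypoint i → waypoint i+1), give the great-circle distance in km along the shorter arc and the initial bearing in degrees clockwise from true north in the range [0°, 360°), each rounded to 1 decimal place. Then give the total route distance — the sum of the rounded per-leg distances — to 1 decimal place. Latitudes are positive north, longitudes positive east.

Leg 1: dist=17270.0 km, bearing=322.4°
Leg 2: dist=12575.3 km, bearing=256.3°
Leg 3: dist=7203.7 km, bearing=67.2°
Total: 37049.0 km

Leg 1: φ1=0.3719000, φ2=-0.0218812, Δφ=-0.3937812, Δλ=3.3993394 rad; a=sin²(Δφ/2)+cosφ1·cosφ2·sin²(Δλ/2)=0.9542993124; c=2·atan2(√a, √(1-a))=2.710712829; dist=6371·c=17269.951 ≈ 17270.0 km; running total=17270.0 km
Leg 1 bearing: y=sinΔλ·cosφ2=-0.25484135, x=cosφ1·sinφ2-sinφ1·cosφ2·cosΔλ=0.33091453; θ=atan2(y, x)=-37.6003° <0 so +360° → 322.3997° ≈ 322.4°
Leg 2: φ1=-0.0218812, φ2=-0.2102581, Δφ=-0.1883769, Δλ=-1.9886596 rad; a=sin²(Δφ/2)+cosφ1·cosφ2·sin²(Δλ/2)=0.6961049356; c=2·atan2(√a, √(1-a))=1.973829051; dist=6371·c=12575.265 ≈ 12575.3 km; running total=29845.3 km
Leg 2 bearing: y=sinΔλ·cosφ2=-0.89383012, x=cosφ1·sinφ2-sinφ1·cosφ2·cosΔλ=-0.21734566; θ=atan2(y, x)=-103.6669° <0 so +360° → 256.3331° ≈ 256.3°
Leg 3: φ1=-0.2102581, φ2=0.2571184, Δφ=0.4673765, Δλ=1.0396246 rad; a=sin²(Δφ/2)+cosφ1·cosφ2·sin²(Δλ/2)=0.2869855203; c=2·atan2(√a, √(1-a))=1.130697409; dist=6371·c=7203.673 ≈ 7203.7 km; running total=37049.0 km
Leg 3 bearing: y=sinΔλ·cosφ2=0.83387035, x=cosφ1·sinφ2-sinφ1·cosφ2·cosΔλ=0.35094098; θ=atan2(y, x)=67.1758° ≈ 67.2°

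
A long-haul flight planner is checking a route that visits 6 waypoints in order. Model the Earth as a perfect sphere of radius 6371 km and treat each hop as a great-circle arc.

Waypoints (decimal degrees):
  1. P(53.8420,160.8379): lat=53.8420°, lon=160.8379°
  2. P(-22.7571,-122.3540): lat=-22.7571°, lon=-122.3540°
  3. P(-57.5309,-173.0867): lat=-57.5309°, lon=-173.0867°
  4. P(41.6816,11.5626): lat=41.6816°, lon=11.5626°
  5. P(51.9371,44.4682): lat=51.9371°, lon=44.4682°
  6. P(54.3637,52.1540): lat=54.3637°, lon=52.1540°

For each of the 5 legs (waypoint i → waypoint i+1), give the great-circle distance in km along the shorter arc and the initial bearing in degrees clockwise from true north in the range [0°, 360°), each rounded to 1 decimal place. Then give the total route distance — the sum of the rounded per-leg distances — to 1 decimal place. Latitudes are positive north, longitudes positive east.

Leg 1: dist=11213.5 km, bearing=113.9°
Leg 2: dist=5585.4 km, bearing=212.7°
Leg 3: dist=18222.2 km, bearing=192.6°
Leg 4: dist=2721.4 km, bearing=53.9°
Leg 5: dist=578.8 km, bearing=59.2°
Total: 38321.3 km

Leg 1: φ1=0.9397202, φ2=-0.3971863, Δφ=-1.3369065, Δλ=-4.9426311 rad; a=sin²(Δφ/2)+cosφ1·cosφ2·sin²(Δλ/2)=0.5940765094; c=2·atan2(√a, √(1-a))=1.760077565; dist=6371·c=11213.454 ≈ 11213.5 km; running total=11213.5 km
Leg 1 bearing: y=sinΔλ·cosφ2=0.89781851, x=cosφ1·sinφ2-sinφ1·cosφ2·cosΔλ=-0.39814616; θ=atan2(y, x)=113.9153° ≈ 113.9°
Leg 2: φ1=-0.3971863, φ2=-1.0041036, Δφ=-0.6069173, Δλ=-0.8854527 rad; a=sin²(Δφ/2)+cosφ1·cosφ2·sin²(Δλ/2)=0.1801522385; c=2·atan2(√a, √(1-a))=0.876694257; dist=6371·c=5585.419 ≈ 5585.4 km; running total=16798.9 km
Leg 2 bearing: y=sinΔλ·cosφ2=-0.41562600, x=cosφ1·sinφ2-sinφ1·cosφ2·cosΔλ=-0.64656374; θ=atan2(y, x)=-147.2662° <0 so +360° → 212.7338° ≈ 212.7°
Leg 3: φ1=-1.0041036, φ2=0.7274812, Δφ=1.7315848, Δλ=3.2227382 rad; a=sin²(Δφ/2)+cosφ1·cosφ2·sin²(Δλ/2)=0.9803320256; c=2·atan2(√a, √(1-a))=2.860179880; dist=6371·c=18222.206 ≈ 18222.2 km; running total=35021.1 km
Leg 3 bearing: y=sinΔλ·cosφ2=-0.06053724, x=cosφ1·sinφ2-sinφ1·cosφ2·cosΔλ=-0.27103473; θ=atan2(y, x)=-167.4093° <0 so +360° → 192.5907° ≈ 192.6°
Leg 4: φ1=0.7274812, φ2=0.9064734, Δφ=0.1789922, Δλ=0.5743111 rad; a=sin²(Δφ/2)+cosφ1·cosφ2·sin²(Δλ/2)=0.0449242295; c=2·atan2(√a, √(1-a))=0.427146614; dist=6371·c=2721.351 ≈ 2721.4 km; running total=37742.5 km
Leg 4 bearing: y=sinΔλ·cosφ2=0.33493187, x=cosφ1·sinφ2-sinφ1·cosφ2·cosΔλ=0.24381308; θ=atan2(y, x)=53.9473° ≈ 53.9°
Leg 5: φ1=0.9064734, φ2=0.9488256, Δφ=0.0423522, Δλ=0.1341425 rad; a=sin²(Δφ/2)+cosφ1·cosφ2·sin²(Δλ/2)=0.0020618702; c=2·atan2(√a, √(1-a))=0.090846880; dist=6371·c=578.785 ≈ 578.8 km; running total=38321.3 km
Leg 5 bearing: y=sinΔλ·cosφ2=0.07792234, x=cosφ1·sinφ2-sinφ1·cosφ2·cosΔλ=0.04646057; θ=atan2(y, x)=59.1948° ≈ 59.2°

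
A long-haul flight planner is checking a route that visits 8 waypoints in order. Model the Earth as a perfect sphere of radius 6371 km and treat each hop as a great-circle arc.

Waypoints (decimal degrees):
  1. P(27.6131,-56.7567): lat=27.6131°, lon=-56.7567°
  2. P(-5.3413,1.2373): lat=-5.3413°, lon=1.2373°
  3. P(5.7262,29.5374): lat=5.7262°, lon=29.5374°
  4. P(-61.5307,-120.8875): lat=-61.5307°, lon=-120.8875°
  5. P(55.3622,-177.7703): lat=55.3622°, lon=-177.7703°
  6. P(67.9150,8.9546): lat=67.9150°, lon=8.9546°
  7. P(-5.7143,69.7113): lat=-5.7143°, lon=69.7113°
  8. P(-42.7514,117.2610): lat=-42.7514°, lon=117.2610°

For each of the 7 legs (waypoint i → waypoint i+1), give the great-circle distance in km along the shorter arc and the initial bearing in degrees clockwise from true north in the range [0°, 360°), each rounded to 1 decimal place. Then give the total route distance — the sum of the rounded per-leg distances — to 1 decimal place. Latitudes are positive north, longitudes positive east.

Leg 1: dist=7214.8 km, bearing=111.2°
Leg 2: dist=3374.3 km, bearing=69.0°
Leg 3: dist=13345.0 km, bearing=195.8°
Leg 4: dist=13912.3 km, bearing=324.4°
Leg 5: dist=6296.1 km, bearing=357.0°
Leg 6: dist=9430.2 km, bearing=119.3°
Leg 7: dist=6215.0 km, bearing=139.1°
Total: 59787.7 km

Leg 1: φ1=0.4819395, φ2=-0.0932233, Δφ=-0.5751628, Δλ=1.0121862 rad; a=sin²(Δφ/2)+cosφ1·cosφ2·sin²(Δλ/2)=0.2877733241; c=2·atan2(√a, √(1-a))=1.132438258; dist=6371·c=7214.764 ≈ 7214.8 km; running total=7214.8 km
Leg 1 bearing: y=sinΔλ·cosφ2=0.84431049, x=cosφ1·sinφ2-sinφ1·cosφ2·cosΔλ=-0.32707666; θ=atan2(y, x)=111.1758° ≈ 111.2°
Leg 2: φ1=-0.0932233, φ2=0.0999410, Δφ=0.1931643, Δλ=0.4939299 rad; a=sin²(Δφ/2)+cosφ1·cosφ2·sin²(Δλ/2)=0.0685044743; c=2·atan2(√a, √(1-a))=0.529635953; dist=6371·c=3374.311 ≈ 3374.3 km; running total=10589.1 km
Leg 2 bearing: y=sinΔλ·cosφ2=0.47172406, x=cosφ1·sinφ2-sinφ1·cosφ2·cosΔλ=0.18089460; θ=atan2(y, x)=69.0194° ≈ 69.0°
Leg 3: φ1=0.0999410, φ2=-1.0739133, Δφ=-1.1738543, Δλ=-2.6254098 rad; a=sin²(Δφ/2)+cosφ1·cosφ2·sin²(Δλ/2)=0.7501102219; c=2·atan2(√a, √(1-a))=2.094649668; dist=6371·c=13345.013 ≈ 13345.0 km; running total=23934.1 km
Leg 3 bearing: y=sinΔλ·cosφ2=-0.23527592, x=cosφ1·sinφ2-sinφ1·cosφ2·cosΔλ=-0.83332152; θ=atan2(y, x)=-164.2338° <0 so +360° → 195.7662° ≈ 195.8°
Leg 4: φ1=-1.0739133, φ2=0.9662527, Δφ=2.0401660, Δλ=-0.9927921 rad; a=sin²(Δφ/2)+cosφ1·cosφ2·sin²(Δλ/2)=0.7876182803; c=2·atan2(√a, √(1-a))=2.183689644; dist=6371·c=13912.287 ≈ 13912.3 km; running total=37846.4 km
Leg 4 bearing: y=sinΔλ·cosφ2=-0.47605495, x=cosφ1·sinφ2-sinφ1·cosφ2·cosΔλ=0.66518763; θ=atan2(y, x)=-35.5902° <0 so +360° → 324.4098° ≈ 324.4°
Leg 5: φ1=0.9662527, φ2=1.1853404, Δφ=0.2190877, Δλ=3.2589643 rad; a=sin²(Δφ/2)+cosφ1·cosφ2·sin²(Δλ/2)=0.2249197572; c=2·atan2(√a, √(1-a))=0.988239916; dist=6371·c=6296.077 ≈ 6296.1 km; running total=44142.5 km
Leg 5 bearing: y=sinΔλ·cosφ2=-0.04402834, x=cosφ1·sinφ2-sinφ1·cosφ2·cosΔλ=0.83389744; θ=atan2(y, x)=-3.0223° <0 so +360° → 356.9777° ≈ 357.0°
Leg 6: φ1=1.1853404, φ2=-0.0997333, Δφ=-1.2850737, Δλ=1.0604045 rad; a=sin²(Δφ/2)+cosφ1·cosφ2·sin²(Δλ/2)=0.4547504706; c=2·atan2(√a, √(1-a))=1.480173278; dist=6371·c=9430.184 ≈ 9430.2 km; running total=53572.7 km
Leg 6 bearing: y=sinΔλ·cosφ2=0.86821720, x=cosφ1·sinφ2-sinφ1·cosφ2·cosΔλ=-0.48786146; θ=atan2(y, x)=119.3321° ≈ 119.3°
Leg 7: φ1=-0.0997333, φ2=-0.7461527, Δφ=-0.6464193, Δλ=0.8298988 rad; a=sin²(Δφ/2)+cosφ1·cosφ2·sin²(Δλ/2)=0.2196270434; c=2·atan2(√a, √(1-a))=0.975509927; dist=6371·c=6214.974 ≈ 6215.0 km; running total=59787.7 km
Leg 7 bearing: y=sinΔλ·cosφ2=0.54181723, x=cosφ1·sinφ2-sinφ1·cosφ2·cosΔλ=-0.62609752; θ=atan2(y, x)=139.1275° ≈ 139.1°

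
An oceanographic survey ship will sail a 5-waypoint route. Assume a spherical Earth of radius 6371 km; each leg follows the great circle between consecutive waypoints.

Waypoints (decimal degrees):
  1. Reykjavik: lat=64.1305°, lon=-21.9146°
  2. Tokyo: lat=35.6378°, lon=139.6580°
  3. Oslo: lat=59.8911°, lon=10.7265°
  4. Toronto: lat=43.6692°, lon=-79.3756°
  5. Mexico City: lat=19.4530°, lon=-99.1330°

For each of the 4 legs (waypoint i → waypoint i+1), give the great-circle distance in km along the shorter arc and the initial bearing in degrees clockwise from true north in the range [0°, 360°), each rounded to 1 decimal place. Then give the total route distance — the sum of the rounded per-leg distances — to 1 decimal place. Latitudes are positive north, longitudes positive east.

Leg 1: φ1=1.1192884, φ2=0.6219969, Δφ=-0.4972914, Δλ=2.8199739 rad; a=sin²(Δφ/2)+cosφ1·cosφ2·sin²(Δλ/2)=0.4060766210; c=2·atan2(√a, √(1-a))=1.381826910; dist=6371·c=8803.619 ≈ 8803.6 km; running total=8803.6 km
Leg 1 bearing: y=sinΔλ·cosφ2=0.25690195, x=cosφ1·sinφ2-sinφ1·cosφ2·cosΔλ=0.94800579; θ=atan2(y, x)=15.1625° ≈ 15.2°
Leg 2: φ1=0.6219969, φ2=1.0452969, Δφ=0.4232999, Δλ=-2.2502792 rad; a=sin²(Δφ/2)+cosφ1·cosφ2·sin²(Δλ/2)=0.3760744366; c=2·atan2(√a, √(1-a))=1.320334785; dist=6371·c=8411.853 ≈ 8411.9 km; running total=17215.5 km
Leg 2 bearing: y=sinΔλ·cosφ2=-0.39022863, x=cosφ1·sinφ2-sinφ1·cosφ2·cosΔλ=0.88673076; θ=atan2(y, x)=-23.7531° <0 so +360° → 336.2469° ≈ 336.2°
Leg 3: φ1=1.0452969, φ2=0.7621713, Δφ=-0.2831256, Δλ=-1.5725783 rad; a=sin²(Δφ/2)+cosφ1·cosφ2·sin²(Δλ/2)=0.2016594123; c=2·atan2(√a, √(1-a))=0.931437327; dist=6371·c=5934.187 ≈ 5934.2 km; running total=23149.7 km
Leg 3 bearing: y=sinΔλ·cosφ2=-0.72333728, x=cosφ1·sinφ2-sinφ1·cosφ2·cosΔλ=0.34749784; θ=atan2(y, x)=-64.3399° <0 so +360° → 295.6601° ≈ 295.7°
Leg 4: φ1=0.7621713, φ2=0.3395189, Δφ=-0.4226524, Δλ=-0.3448317 rad; a=sin²(Δφ/2)+cosφ1·cosφ2·sin²(Δλ/2)=0.0640731488; c=2·atan2(√a, √(1-a))=0.511821792; dist=6371·c=3260.817 ≈ 3260.8 km; running total=26410.5 km
Leg 4 bearing: y=sinΔλ·cosφ2=-0.31874136, x=cosφ1·sinφ2-sinφ1·cosφ2·cosΔλ=-0.37185356; θ=atan2(y, x)=-139.3978° <0 so +360° → 220.6022° ≈ 220.6°

Leg 1: dist=8803.6 km, bearing=15.2°
Leg 2: dist=8411.9 km, bearing=336.2°
Leg 3: dist=5934.2 km, bearing=295.7°
Leg 4: dist=3260.8 km, bearing=220.6°
Total: 26410.5 km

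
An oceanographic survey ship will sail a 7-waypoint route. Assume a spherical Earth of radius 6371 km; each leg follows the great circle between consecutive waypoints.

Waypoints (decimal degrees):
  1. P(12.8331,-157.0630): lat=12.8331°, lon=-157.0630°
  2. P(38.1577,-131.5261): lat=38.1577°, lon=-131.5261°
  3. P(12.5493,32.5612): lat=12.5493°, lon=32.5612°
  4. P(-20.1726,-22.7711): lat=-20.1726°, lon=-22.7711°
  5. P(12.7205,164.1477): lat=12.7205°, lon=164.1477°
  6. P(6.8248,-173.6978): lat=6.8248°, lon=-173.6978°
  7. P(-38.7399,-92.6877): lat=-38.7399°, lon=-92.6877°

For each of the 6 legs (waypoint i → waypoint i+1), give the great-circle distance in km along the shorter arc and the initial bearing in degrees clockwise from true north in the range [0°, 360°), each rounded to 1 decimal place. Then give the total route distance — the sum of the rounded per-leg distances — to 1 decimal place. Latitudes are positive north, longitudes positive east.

Leg 1: dist=3781.0 km, bearing=37.3°
Leg 2: dist=14138.2 km, bearing=19.6°
Leg 3: dist=7060.6 km, bearing=239.6°
Leg 4: dist=18906.0 km, bearing=222.7°
Leg 5: dist=2513.1 km, bearing=103.0°
Leg 6: dist=9710.2 km, bearing=129.5°
Total: 56109.1 km

Leg 1: φ1=0.2239798, φ2=0.6659775, Δφ=0.4419977, Δλ=0.4457030 rad; a=sin²(Δφ/2)+cosφ1·cosφ2·sin²(Δλ/2)=0.0854994369; c=2·atan2(√a, √(1-a))=0.593477119; dist=6371·c=3781.043 ≈ 3781.0 km; running total=3781.0 km
Leg 1 bearing: y=sinΔλ·cosφ2=0.33897358, x=cosφ1·sinφ2-sinφ1·cosφ2·cosΔλ=0.44480788; θ=atan2(y, x)=37.3098° ≈ 37.3°
Leg 2: φ1=0.6659775, φ2=0.2190266, Δφ=-0.4469509, Δλ=2.8638636 rad; a=sin²(Δφ/2)+cosφ1·cosφ2·sin²(Δλ/2)=0.8019375464; c=2·atan2(√a, √(1-a))=2.219150151; dist=6371·c=14138.206 ≈ 14138.2 km; running total=17919.2 km
Leg 2 bearing: y=sinΔλ·cosφ2=0.26762225, x=cosφ1·sinφ2-sinφ1·cosφ2·cosΔλ=0.75080837; θ=atan2(y, x)=19.6184° ≈ 19.6°
Leg 3: φ1=0.2190266, φ2=-0.3520783, Δφ=-0.5711049, Δλ=-0.9657308 rad; a=sin²(Δφ/2)+cosφ1·cosφ2·sin²(Δλ/2)=0.2768804012; c=2·atan2(√a, √(1-a))=1.108237831; dist=6371·c=7060.583 ≈ 7060.6 km; running total=24979.8 km
Leg 3 bearing: y=sinΔλ·cosφ2=-0.77201323, x=cosφ1·sinφ2-sinφ1·cosφ2·cosΔλ=-0.45262141; θ=atan2(y, x)=-120.3825° <0 so +360° → 239.6175° ≈ 239.6°
Leg 4: φ1=-0.3520783, φ2=0.2220146, Δφ=0.5740929, Δλ=3.2623485 rad; a=sin²(Δφ/2)+cosφ1·cosφ2·sin²(Δλ/2)=0.9924429878; c=2·atan2(√a, √(1-a))=2.967510771; dist=6371·c=18906.011 ≈ 18906.0 km; running total=43885.8 km
Leg 4 bearing: y=sinΔλ·cosφ2=-0.11750592, x=cosφ1·sinφ2-sinφ1·cosφ2·cosΔλ=-0.12724768; θ=atan2(y, x)=-137.2793° <0 so +360° → 222.7207° ≈ 222.7°
Leg 5: φ1=0.2220146, φ2=0.1191152, Δφ=-0.1028994, Δλ=-5.8965163 rad; a=sin²(Δφ/2)+cosφ1·cosφ2·sin²(Δλ/2)=0.0383983664; c=2·atan2(√a, √(1-a))=0.394462496; dist=6371·c=2513.121 ≈ 2513.1 km; running total=46398.9 km
Leg 5 bearing: y=sinΔλ·cosφ2=0.37443330, x=cosφ1·sinφ2-sinφ1·cosφ2·cosΔλ=-0.08657614; θ=atan2(y, x)=103.0191° ≈ 103.0°
Leg 6: φ1=0.1191152, φ2=-0.6761388, Δφ=-0.7952540, Δλ=1.4138930 rad; a=sin²(Δφ/2)+cosφ1·cosφ2·sin²(Δλ/2)=0.4766729351; c=2·atan2(√a, √(1-a))=1.524125256; dist=6371·c=9710.202 ≈ 9710.2 km; running total=56109.1 km
Leg 6 bearing: y=sinΔλ·cosφ2=0.77041327, x=cosφ1·sinφ2-sinφ1·cosφ2·cosΔλ=-0.63583550; θ=atan2(y, x)=129.5335° ≈ 129.5°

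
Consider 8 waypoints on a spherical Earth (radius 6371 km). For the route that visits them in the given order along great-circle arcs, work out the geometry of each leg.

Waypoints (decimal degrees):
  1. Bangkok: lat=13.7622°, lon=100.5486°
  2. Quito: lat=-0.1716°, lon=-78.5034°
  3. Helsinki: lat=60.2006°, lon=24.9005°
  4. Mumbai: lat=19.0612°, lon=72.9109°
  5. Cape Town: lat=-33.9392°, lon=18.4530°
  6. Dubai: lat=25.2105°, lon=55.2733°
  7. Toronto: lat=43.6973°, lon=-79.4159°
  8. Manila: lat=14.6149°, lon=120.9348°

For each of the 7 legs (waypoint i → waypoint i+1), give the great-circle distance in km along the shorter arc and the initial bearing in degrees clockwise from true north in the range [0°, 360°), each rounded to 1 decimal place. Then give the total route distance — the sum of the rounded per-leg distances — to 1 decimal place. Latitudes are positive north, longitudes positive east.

Leg 1: dist=18500.3 km, bearing=356.0°
Leg 2: dist=10759.8 km, bearing=29.1°
Leg 3: dist=5926.6 km, bearing=118.8°
Leg 4: dist=8242.7 km, bearing=224.6°
Leg 5: dist=7640.4 km, bearing=35.6°
Leg 6: dist=11068.5 km, bearing=328.6°
Leg 7: dist=13209.0 km, bearing=337.4°
Total: 75347.3 km

Leg 1: φ1=0.2401957, φ2=-0.0029950, Δφ=-0.2431907, Δλ=-3.1250469 rad; a=sin²(Δφ/2)+cosφ1·cosφ2·sin²(Δλ/2)=0.9859333090; c=2·atan2(√a, √(1-a))=2.903826822; dist=6371·c=18500.281 ≈ 18500.3 km; running total=18500.3 km
Leg 1 bearing: y=sinΔλ·cosφ2=-0.01654489, x=cosφ1·sinφ2-sinφ1·cosφ2·cosΔλ=0.23495009; θ=atan2(y, x)=-4.0280° <0 so +360° → 355.9720° ≈ 356.0°
Leg 2: φ1=-0.0029950, φ2=1.0506987, Δφ=1.0536937, Δλ=1.8047385 rad; a=sin²(Δφ/2)+cosφ1·cosφ2·sin²(Δλ/2)=0.5589009566; c=2·atan2(√a, √(1-a))=1.688872418; dist=6371·c=10759.806 ≈ 10759.8 km; running total=29260.1 km
Leg 2 bearing: y=sinΔλ·cosφ2=0.48342760, x=cosφ1·sinφ2-sinφ1·cosφ2·cosΔλ=0.86742173; θ=atan2(y, x)=29.1316° ≈ 29.1°
Leg 3: φ1=1.0506987, φ2=0.3326807, Δφ=-0.7180180, Δλ=0.8379396 rad; a=sin²(Δφ/2)+cosφ1·cosφ2·sin²(Δλ/2)=0.2011834964; c=2·atan2(√a, √(1-a))=0.930250688; dist=6371·c=5926.627 ≈ 5926.6 km; running total=35186.7 km
Leg 3 bearing: y=sinΔλ·cosφ2=0.70251319, x=cosφ1·sinφ2-sinφ1·cosφ2·cosΔλ=-0.38640653; θ=atan2(y, x)=118.8123° ≈ 118.8°
Leg 4: φ1=0.3326807, φ2=-0.5923508, Δφ=-0.9250315, Δλ=-0.9504697 rad; a=sin²(Δφ/2)+cosφ1·cosφ2·sin²(Δλ/2)=0.3632550324; c=2·atan2(√a, √(1-a))=1.293776894; dist=6371·c=8242.653 ≈ 8242.7 km; running total=43429.4 km
Leg 4 bearing: y=sinΔλ·cosφ2=-0.67506089, x=cosφ1·sinφ2-sinφ1·cosφ2·cosΔλ=-0.68519782; θ=atan2(y, x)=-135.4270° <0 so +360° → 224.5730° ≈ 224.6°
Leg 5: φ1=-0.5923508, φ2=0.4400062, Δφ=1.0323570, Δλ=0.6426355 rad; a=sin²(Δφ/2)+cosφ1·cosφ2·sin²(Δλ/2)=0.3184675480; c=2·atan2(√a, √(1-a))=1.199241176; dist=6371·c=7640.366 ≈ 7640.4 km; running total=51069.8 km
Leg 5 bearing: y=sinΔλ·cosφ2=0.54222265, x=cosφ1·sinφ2-sinφ1·cosφ2·cosΔλ=0.75774565; θ=atan2(y, x)=35.5865° ≈ 35.6°
Leg 6: φ1=0.4400062, φ2=0.7626618, Δφ=0.3226555, Δλ=-2.3507700 rad; a=sin²(Δφ/2)+cosφ1·cosφ2·sin²(Δλ/2)=0.5828813773; c=2·atan2(√a, √(1-a))=1.737327743; dist=6371·c=11068.515 ≈ 11068.5 km; running total=62138.3 km
Leg 6 bearing: y=sinΔλ·cosφ2=-0.51400366, x=cosφ1·sinφ2-sinφ1·cosφ2·cosΔλ=0.84161924; θ=atan2(y, x)=-31.4137° <0 so +360° → 328.5863° ≈ 328.6°
Leg 7: φ1=0.7626618, φ2=0.2550781, Δφ=-0.5075836, Δλ=3.4967794 rad; a=sin²(Δφ/2)+cosφ1·cosφ2·sin²(Δλ/2)=0.7408110832; c=2·atan2(√a, √(1-a))=2.073301087; dist=6371·c=13209.001 ≈ 13209.0 km; running total=75347.3 km
Leg 7 bearing: y=sinΔλ·cosφ2=-0.33651299, x=cosφ1·sinφ2-sinφ1·cosφ2·cosΔλ=0.80919657; θ=atan2(y, x)=-22.5805° <0 so +360° → 337.4195° ≈ 337.4°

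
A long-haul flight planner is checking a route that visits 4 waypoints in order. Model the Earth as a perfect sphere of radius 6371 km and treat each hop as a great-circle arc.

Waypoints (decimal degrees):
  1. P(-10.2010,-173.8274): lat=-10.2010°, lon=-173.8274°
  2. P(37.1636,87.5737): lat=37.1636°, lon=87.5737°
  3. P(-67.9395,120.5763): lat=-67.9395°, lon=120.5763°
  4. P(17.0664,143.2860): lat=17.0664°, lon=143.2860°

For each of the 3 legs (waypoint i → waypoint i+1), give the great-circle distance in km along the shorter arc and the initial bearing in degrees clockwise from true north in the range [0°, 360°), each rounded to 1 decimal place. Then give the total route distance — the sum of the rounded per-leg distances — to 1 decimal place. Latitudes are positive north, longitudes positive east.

Leg 1: dist=11448.5 km, bearing=306.0°
Leg 2: dist=12007.9 km, bearing=167.6°
Leg 3: dist=9630.0 km, bearing=21.7°
Total: 33086.4 km

Leg 1: φ1=-0.1780410, φ2=0.6486272, Δφ=0.8266682, Δλ=4.5623099 rad; a=sin²(Δφ/2)+cosφ1·cosφ2·sin²(Δλ/2)=0.6121270967; c=2·atan2(√a, √(1-a))=1.796973997; dist=6371·c=11448.521 ≈ 11448.5 km; running total=11448.5 km
Leg 1 bearing: y=sinΔλ·cosφ2=-0.78795595, x=cosφ1·sinφ2-sinφ1·cosφ2·cosΔλ=0.57344178; θ=atan2(y, x)=-53.9544° <0 so +360° → 306.0456° ≈ 306.0°
Leg 2: φ1=0.6486272, φ2=-1.1857680, Δφ=-1.8343951, Δλ=0.5760040 rad; a=sin²(Δφ/2)+cosφ1·cosφ2·sin²(Δλ/2)=0.6544257653; c=2·atan2(√a, √(1-a))=1.884781618; dist=6371·c=12007.944 ≈ 12007.9 km; running total=23456.4 km
Leg 2 bearing: y=sinΔλ·cosφ2=0.20457277, x=cosφ1·sinφ2-sinφ1·cosφ2·cosΔλ=-0.92884913; θ=atan2(y, x)=167.5793° ≈ 167.6°
Leg 3: φ1=-1.1857680, φ2=0.2978649, Δφ=1.4836328, Δλ=0.3963590 rad; a=sin²(Δφ/2)+cosφ1·cosφ2·sin²(Δλ/2)=0.4703913700; c=2·atan2(√a, √(1-a))=1.511544403; dist=6371·c=9630.049 ≈ 9630.0 km; running total=33086.4 km
Leg 3 bearing: y=sinΔλ·cosφ2=0.36906208, x=cosφ1·sinφ2-sinφ1·cosφ2·cosΔλ=0.92751631; θ=atan2(y, x)=21.6978° ≈ 21.7°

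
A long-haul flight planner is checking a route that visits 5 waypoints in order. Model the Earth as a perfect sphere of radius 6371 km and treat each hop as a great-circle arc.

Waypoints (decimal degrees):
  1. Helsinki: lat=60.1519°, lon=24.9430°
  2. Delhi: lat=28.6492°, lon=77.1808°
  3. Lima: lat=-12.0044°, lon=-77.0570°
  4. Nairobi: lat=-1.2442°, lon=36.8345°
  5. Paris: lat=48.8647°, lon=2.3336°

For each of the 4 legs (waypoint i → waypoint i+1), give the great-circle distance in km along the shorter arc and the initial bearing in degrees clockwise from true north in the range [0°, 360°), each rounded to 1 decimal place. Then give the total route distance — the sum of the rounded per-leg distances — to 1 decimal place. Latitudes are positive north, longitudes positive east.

Leg 1: dist=5214.7 km, bearing=108.2°
Leg 2: dist=16766.4 km, bearing=299.4°
Leg 3: dist=12570.6 km, bearing=96.6°
Leg 4: dist=6481.3 km, bearing=334.0°
Total: 41033.0 km

Leg 1: φ1=1.0498487, φ2=0.5000229, Δφ=-0.5498258, Δλ=0.9117216 rad; a=sin²(Δφ/2)+cosφ1·cosφ2·sin²(Δλ/2)=0.1583412745; c=2·atan2(√a, √(1-a))=0.818499599; dist=6371·c=5214.661 ≈ 5214.7 km; running total=5214.7 km
Leg 1 bearing: y=sinΔλ·cosφ2=0.69377230, x=cosφ1·sinφ2-sinφ1·cosφ2·cosΔλ=-0.22750222; θ=atan2(y, x)=108.1554° ≈ 108.2°
Leg 2: φ1=0.5000229, φ2=-0.2095163, Δφ=-0.7095392, Δλ=-2.6919574 rad; a=sin²(Δφ/2)+cosφ1·cosφ2·sin²(Δλ/2)=0.9363903888; c=2·atan2(√a, √(1-a))=2.631666955; dist=6371·c=16766.350 ≈ 16766.4 km; running total=21981.1 km
Leg 2 bearing: y=sinΔλ·cosφ2=-0.42513223, x=cosφ1·sinφ2-sinφ1·cosφ2·cosΔλ=0.23982556; θ=atan2(y, x)=-60.5718° <0 so +360° → 299.4282° ≈ 299.4°
Leg 3: φ1=-0.2095163, φ2=-0.0217154, Δφ=0.1878009, Δλ=1.9877817 rad; a=sin²(Δφ/2)+cosφ1·cosφ2·sin²(Δλ/2)=0.6957697858; c=2·atan2(√a, √(1-a))=1.973100479; dist=6371·c=12570.623 ≈ 12570.6 km; running total=34551.7 km
Leg 3 bearing: y=sinΔλ·cosφ2=0.91409848, x=cosφ1·sinφ2-sinφ1·cosφ2·cosΔλ=-0.10545487; θ=atan2(y, x)=96.5808° ≈ 96.6°
Leg 4: φ1=-0.0217154, φ2=0.8528499, Δφ=0.8745653, Δλ=-0.6021543 rad; a=sin²(Δφ/2)+cosφ1·cosφ2·sin²(Δλ/2)=0.2371724191; c=2·atan2(√a, √(1-a))=1.017311250; dist=6371·c=6481.290 ≈ 6481.3 km; running total=41033.0 km
Leg 4 bearing: y=sinΔλ·cosφ2=-0.37261285, x=cosφ1·sinφ2-sinφ1·cosφ2·cosΔλ=0.76475245; θ=atan2(y, x)=-25.9769° <0 so +360° → 334.0231° ≈ 334.0°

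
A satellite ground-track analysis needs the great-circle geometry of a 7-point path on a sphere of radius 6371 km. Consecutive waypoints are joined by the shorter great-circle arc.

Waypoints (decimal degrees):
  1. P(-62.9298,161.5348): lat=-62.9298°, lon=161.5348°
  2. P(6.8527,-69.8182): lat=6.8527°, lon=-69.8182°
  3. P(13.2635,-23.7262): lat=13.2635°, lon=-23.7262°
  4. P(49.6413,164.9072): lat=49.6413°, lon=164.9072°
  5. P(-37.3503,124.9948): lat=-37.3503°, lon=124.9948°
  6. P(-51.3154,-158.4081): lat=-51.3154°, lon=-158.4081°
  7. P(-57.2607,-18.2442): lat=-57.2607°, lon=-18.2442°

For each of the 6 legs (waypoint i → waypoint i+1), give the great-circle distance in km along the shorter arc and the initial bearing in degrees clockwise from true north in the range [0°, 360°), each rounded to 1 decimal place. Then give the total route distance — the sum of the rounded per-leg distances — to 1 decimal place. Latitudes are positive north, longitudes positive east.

Leg 1: dist=12549.1 km, bearing=122.7°
Leg 2: dist=5089.3 km, bearing=78.1°
Leg 3: dist=12969.4 km, bearing=353.8°
Leg 4: dist=10437.6 km, bearing=210.7°
Leg 5: dist=5996.9 km, bearing=131.2°
Leg 6: dist=7406.4 km, bearing=157.8°
Total: 54448.7 km

Leg 1: φ1=-1.0983322, φ2=0.1196022, Δφ=1.2179344, Δλ=-4.0378716 rad; a=sin²(Δφ/2)+cosφ1·cosφ2·sin²(Δλ/2)=0.6942117911; c=2·atan2(√a, √(1-a))=1.969716558; dist=6371·c=12549.064 ≈ 12549.1 km; running total=12549.1 km
Leg 1 bearing: y=sinΔλ·cosφ2=0.77542906, x=cosφ1·sinφ2-sinφ1·cosφ2·cosΔλ=-0.49783220; θ=atan2(y, x)=122.7008° ≈ 122.7°
Leg 2: φ1=0.1196022, φ2=0.2314917, Δφ=0.1118896, Δλ=0.8044572 rad; a=sin²(Δφ/2)+cosφ1·cosφ2·sin²(Δλ/2)=0.1512218853; c=2·atan2(√a, √(1-a))=0.798815080; dist=6371·c=5089.251 ≈ 5089.3 km; running total=17638.4 km
Leg 2 bearing: y=sinΔλ·cosφ2=0.70123633, x=cosφ1·sinφ2-sinφ1·cosφ2·cosΔλ=0.14725119; θ=atan2(y, x)=78.1409° ≈ 78.1°
Leg 3: φ1=0.2314917, φ2=0.8664041, Δφ=0.6349124, Δλ=3.2922739 rad; a=sin²(Δφ/2)+cosφ1·cosφ2·sin²(Δλ/2)=0.7241642296; c=2·atan2(√a, √(1-a))=2.035690780; dist=6371·c=12969.386 ≈ 12969.4 km; running total=30607.8 km
Leg 3 bearing: y=sinΔλ·cosφ2=-0.09720796, x=cosφ1·sinφ2-sinφ1·cosφ2·cosΔλ=0.88856750; θ=atan2(y, x)=-6.2432° <0 so +360° → 353.7568° ≈ 353.8°
Leg 4: φ1=0.8664041, φ2=-0.6518857, Δφ=-1.5182898, Δλ=-0.6966028 rad; a=sin²(Δφ/2)+cosφ1·cosφ2·sin²(Δλ/2)=0.5337239975; c=2·atan2(√a, √(1-a))=1.638295566; dist=6371·c=10437.581 ≈ 10437.6 km; running total=41045.4 km
Leg 4 bearing: y=sinΔλ·cosφ2=-0.51004670, x=cosφ1·sinφ2-sinφ1·cosφ2·cosΔλ=-0.85749818; θ=atan2(y, x)=-149.2555° <0 so +360° → 210.7445° ≈ 210.7°
Leg 5: φ1=-0.6518857, φ2=-0.8956227, Δφ=-0.2437370, Δλ=-4.9463137 rad; a=sin²(Δφ/2)+cosφ1·cosφ2·sin²(Δλ/2)=0.2056248601; c=2·atan2(√a, √(1-a))=0.941284439; dist=6371·c=5996.923 ≈ 5996.9 km; running total=47042.3 km
Leg 5 bearing: y=sinΔλ·cosφ2=0.60800957, x=cosφ1·sinφ2-sinφ1·cosφ2·cosΔλ=-0.53263259; θ=atan2(y, x)=131.2192° ≈ 131.2°
Leg 6: φ1=-0.8956227, φ2=-0.9993877, Δφ=-0.1037651, Δλ=2.4463215 rad; a=sin²(Δφ/2)+cosφ1·cosφ2·sin²(Δλ/2)=0.3014864375; c=2·atan2(√a, √(1-a))=1.162520866; dist=6371·c=7406.420 ≈ 7406.4 km; running total=54448.7 km
Leg 6 bearing: y=sinΔλ·cosφ2=0.34644419, x=cosφ1·sinφ2-sinφ1·cosφ2·cosΔλ=-0.84990934; θ=atan2(y, x)=157.8230° ≈ 157.8°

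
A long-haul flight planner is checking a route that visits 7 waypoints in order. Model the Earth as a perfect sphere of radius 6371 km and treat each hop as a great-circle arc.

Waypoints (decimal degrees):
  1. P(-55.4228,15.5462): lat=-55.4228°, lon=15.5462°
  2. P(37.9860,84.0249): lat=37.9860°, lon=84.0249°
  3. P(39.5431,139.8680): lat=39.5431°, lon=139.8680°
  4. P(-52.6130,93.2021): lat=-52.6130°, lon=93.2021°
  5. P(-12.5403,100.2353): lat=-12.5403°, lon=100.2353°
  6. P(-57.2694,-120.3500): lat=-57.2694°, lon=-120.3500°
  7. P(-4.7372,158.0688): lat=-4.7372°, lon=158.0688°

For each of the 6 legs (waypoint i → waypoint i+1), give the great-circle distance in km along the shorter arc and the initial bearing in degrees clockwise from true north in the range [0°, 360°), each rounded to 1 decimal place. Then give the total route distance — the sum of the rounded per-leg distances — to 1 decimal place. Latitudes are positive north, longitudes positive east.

Leg 1: dist=12235.8 km, bearing=51.3°
Leg 2: dist=4765.1 km, bearing=69.8°
Leg 3: dist=11190.0 km, bearing=206.7°
Leg 4: dist=4499.8 km, bearing=10.6°
Leg 5: dist=11408.8 km, bearing=158.9°
Leg 6: dist=9058.8 km, bearing=274.5°
Total: 53158.3 km

Leg 1: φ1=-0.9673103, φ2=0.6629808, Δφ=1.6302911, Δλ=1.1951788 rad; a=sin²(Δφ/2)+cosφ1·cosφ2·sin²(Δλ/2)=0.6713326537; c=2·atan2(√a, √(1-a))=1.920548832; dist=6371·c=12235.817 ≈ 12235.8 km; running total=12235.8 km
Leg 1 bearing: y=sinΔλ·cosφ2=0.73321156, x=cosφ1·sinφ2-sinφ1·cosφ2·cosΔλ=0.58735109; θ=atan2(y, x)=51.3030° ≈ 51.3°
Leg 2: φ1=0.6629808, φ2=0.6901573, Δφ=0.0271765, Δλ=0.9746460 rad; a=sin²(Δφ/2)+cosφ1·cosφ2·sin²(Δλ/2)=0.1334538154; c=2·atan2(√a, √(1-a))=0.747938709; dist=6371·c=4765.118 ≈ 4765.1 km; running total=17000.9 km
Leg 2 bearing: y=sinΔλ·cosφ2=0.63812566, x=cosφ1·sinφ2-sinφ1·cosφ2·cosΔλ=0.23531091; θ=atan2(y, x)=69.7584° ≈ 69.8°
Leg 3: φ1=0.6901573, φ2=-0.9182701, Δφ=-1.6084274, Δλ=-0.8144736 rad; a=sin²(Δφ/2)+cosφ1·cosφ2·sin²(Δλ/2)=0.5922653412; c=2·atan2(√a, √(1-a))=1.756390649; dist=6371·c=11189.965 ≈ 11190.0 km; running total=28190.9 km
Leg 3 bearing: y=sinΔλ·cosφ2=-0.44165248, x=cosφ1·sinφ2-sinφ1·cosφ2·cosΔλ=-0.87800428; θ=atan2(y, x)=-153.2968° <0 so +360° → 206.7032° ≈ 206.7°
Leg 4: φ1=-0.9182701, φ2=-0.2188695, Δφ=0.6994006, Δλ=0.1227525 rad; a=sin²(Δφ/2)+cosφ1·cosφ2·sin²(Δλ/2)=0.1196158511; c=2·atan2(√a, √(1-a))=0.706300257; dist=6371·c=4499.839 ≈ 4499.8 km; running total=32690.7 km
Leg 4 bearing: y=sinΔλ·cosφ2=0.11952336, x=cosφ1·sinφ2-sinφ1·cosφ2·cosΔλ=0.63792301; θ=atan2(y, x)=10.6121° ≈ 10.6°
Leg 5: φ1=-0.2188695, φ2=-0.9995396, Δφ=-0.7806701, Δλ=-3.8499398 rad; a=sin²(Δφ/2)+cosφ1·cosφ2·sin²(Δλ/2)=0.6090865244; c=2·atan2(√a, √(1-a))=1.790738356; dist=6371·c=11408.794 ≈ 11408.8 km; running total=44099.5 km
Leg 5 bearing: y=sinΔλ·cosφ2=0.35176156, x=cosφ1·sinφ2-sinφ1·cosφ2·cosΔλ=-0.91031002; θ=atan2(y, x)=158.8725° ≈ 158.9°
Leg 6: φ1=-0.9995396, φ2=-0.0826797, Δφ=0.9168599, Δλ=4.8593248 rad; a=sin²(Δφ/2)+cosφ1·cosφ2·sin²(Δλ/2)=0.4258182585; c=2·atan2(√a, √(1-a))=1.421883091; dist=6371·c=9058.817 ≈ 9058.8 km; running total=53158.3 km
Leg 6 bearing: y=sinΔλ·cosφ2=-0.98584513, x=cosφ1·sinφ2-sinφ1·cosφ2·cosΔλ=0.07808745; θ=atan2(y, x)=-85.4711° <0 so +360° → 274.5289° ≈ 274.5°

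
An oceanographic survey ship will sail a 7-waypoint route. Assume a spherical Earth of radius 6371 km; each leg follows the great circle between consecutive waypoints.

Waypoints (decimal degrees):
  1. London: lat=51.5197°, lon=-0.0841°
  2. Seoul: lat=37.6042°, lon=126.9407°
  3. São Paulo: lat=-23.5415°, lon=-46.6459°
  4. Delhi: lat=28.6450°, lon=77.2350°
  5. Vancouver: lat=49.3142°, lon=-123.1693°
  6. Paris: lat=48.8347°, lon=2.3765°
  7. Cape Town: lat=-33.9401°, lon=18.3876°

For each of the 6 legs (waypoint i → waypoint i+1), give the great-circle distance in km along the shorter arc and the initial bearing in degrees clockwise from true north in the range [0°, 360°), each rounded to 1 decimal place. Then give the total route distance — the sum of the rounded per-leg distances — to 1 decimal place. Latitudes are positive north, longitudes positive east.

Leg 1: φ1=0.8991884, φ2=0.6563171, Δφ=-0.2428713, Δλ=2.2170010 rad; a=sin²(Δφ/2)+cosφ1·cosφ2·sin²(Δλ/2)=0.4095835163; c=2·atan2(√a, √(1-a))=1.388963011; dist=6371·c=8849.083 ≈ 8849.1 km; running total=8849.1 km
Leg 1 bearing: y=sinΔλ·cosφ2=0.63250849, x=cosφ1·sinφ2-sinφ1·cosφ2·cosΔλ=0.75314836; θ=atan2(y, x)=40.0242° ≈ 40.0°
Leg 2: φ1=0.6563171, φ2=-0.4108767, Δφ=-1.0671938, Δλ=-3.0296577 rad; a=sin²(Δφ/2)+cosφ1·cosφ2·sin²(Δλ/2)=0.9827425228; c=2·atan2(√a, √(1-a))=2.878095597; dist=6371·c=18336.347 ≈ 18336.3 km; running total=27185.4 km
Leg 2 bearing: y=sinΔλ·cosφ2=-0.10240456, x=cosφ1·sinφ2-sinφ1·cosφ2·cosΔλ=0.23948264; θ=atan2(y, x)=-23.1519° <0 so +360° → 336.8481° ≈ 336.8°
Leg 3: φ1=-0.4108767, φ2=0.4999496, Δφ=0.9108263, Δλ=2.1621296 rad; a=sin²(Δφ/2)+cosφ1·cosφ2·sin²(Δλ/2)=0.8199952207; c=2·atan2(√a, √(1-a))=2.265282152; dist=6371·c=14432.113 ≈ 14432.1 km; running total=41617.5 km
Leg 3 bearing: y=sinΔλ·cosφ2=0.72858751, x=cosφ1·sinφ2-sinφ1·cosφ2·cosΔλ=0.24407474; θ=atan2(y, x)=71.4793° ≈ 71.5°
Leg 4: φ1=0.4999496, φ2=0.8606952, Δφ=0.3607456, Δλ=-3.4977149 rad; a=sin²(Δφ/2)+cosφ1·cosφ2·sin²(Δλ/2)=0.5863554549; c=2·atan2(√a, √(1-a))=1.744377605; dist=6371·c=11113.430 ≈ 11113.4 km; running total=52730.9 km
Leg 4 bearing: y=sinΔλ·cosφ2=0.22728363, x=cosφ1·sinφ2-sinφ1·cosφ2·cosΔλ=0.95839089; θ=atan2(y, x)=13.3413° ≈ 13.3°
Leg 5: φ1=0.8606952, φ2=0.8523263, Δφ=-0.0083689, Δλ=2.1911876 rad; a=sin²(Δφ/2)+cosφ1·cosφ2·sin²(Δλ/2)=0.3393043636; c=2·atan2(√a, √(1-a))=1.243597985; dist=6371·c=7922.963 ≈ 7923.0 km; running total=60653.9 km
Leg 5 bearing: y=sinΔλ·cosφ2=0.53557252, x=cosφ1·sinφ2-sinφ1·cosφ2·cosΔλ=0.78094157; θ=atan2(y, x)=34.4425° ≈ 34.4°
Leg 6: φ1=0.8523263, φ2=-0.5923665, Δφ=-1.4446928, Δλ=0.2794464 rad; a=sin²(Δφ/2)+cosφ1·cosφ2·sin²(Δλ/2)=0.4477069994; c=2·atan2(√a, √(1-a))=1.466018717; dist=6371·c=9340.005 ≈ 9340.0 km; running total=69993.9 km
Leg 6 bearing: y=sinΔλ·cosφ2=0.22882923, x=cosφ1·sinφ2-sinφ1·cosφ2·cosΔλ=-0.96783209; θ=atan2(y, x)=166.6976° ≈ 166.7°

Leg 1: dist=8849.1 km, bearing=40.0°
Leg 2: dist=18336.3 km, bearing=336.8°
Leg 3: dist=14432.1 km, bearing=71.5°
Leg 4: dist=11113.4 km, bearing=13.3°
Leg 5: dist=7923.0 km, bearing=34.4°
Leg 6: dist=9340.0 km, bearing=166.7°
Total: 69993.9 km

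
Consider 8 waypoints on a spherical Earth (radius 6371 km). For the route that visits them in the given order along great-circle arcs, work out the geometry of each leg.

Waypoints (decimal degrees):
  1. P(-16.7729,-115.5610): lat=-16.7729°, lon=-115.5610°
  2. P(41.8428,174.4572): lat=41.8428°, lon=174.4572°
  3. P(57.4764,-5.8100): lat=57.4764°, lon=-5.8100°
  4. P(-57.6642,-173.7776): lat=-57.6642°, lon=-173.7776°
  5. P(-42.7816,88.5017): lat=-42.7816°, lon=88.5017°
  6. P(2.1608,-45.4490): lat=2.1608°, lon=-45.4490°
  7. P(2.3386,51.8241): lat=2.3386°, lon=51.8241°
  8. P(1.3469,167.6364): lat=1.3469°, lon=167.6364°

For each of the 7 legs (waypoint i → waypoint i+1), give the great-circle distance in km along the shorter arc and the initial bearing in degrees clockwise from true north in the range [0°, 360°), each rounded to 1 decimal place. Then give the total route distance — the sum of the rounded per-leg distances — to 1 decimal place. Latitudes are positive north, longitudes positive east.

Leg 1: φ1=-0.2927423, φ2=0.7302946, Δφ=1.0230370, Δλ=5.0617725 rad; a=sin²(Δφ/2)+cosφ1·cosφ2·sin²(Δλ/2)=0.4741688171; c=2·atan2(√a, √(1-a))=1.519110952; dist=6371·c=9678.256 ≈ 9678.3 km; running total=9678.3 km
Leg 1 bearing: y=sinΔλ·cosφ2=-0.69996926, x=cosφ1·sinφ2-sinφ1·cosφ2·cosΔλ=0.71230193; θ=atan2(y, x)=-44.4997° <0 so +360° → 315.5003° ≈ 315.5°
Leg 2: φ1=0.7302946, φ2=1.0031524, Δφ=0.2728578, Δλ=-3.1462562 rad; a=sin²(Δφ/2)+cosφ1·cosφ2·sin²(Δλ/2)=0.4190305670; c=2·atan2(√a, √(1-a))=1.408141189; dist=6371·c=8971.268 ≈ 8971.3 km; running total=18649.6 km
Leg 2 bearing: y=sinΔλ·cosφ2=0.00250732, x=cosφ1·sinφ2-sinφ1·cosφ2·cosΔλ=0.98679761; θ=atan2(y, x)=0.1456° ≈ 0.1°
Leg 3: φ1=1.0031524, φ2=-1.0064302, Δφ=-2.0095826, Δλ=-2.9315877 rad; a=sin²(Δφ/2)+cosφ1·cosφ2·sin²(Δλ/2)=0.9968382646; c=2·atan2(√a, √(1-a))=3.029074687; dist=6371·c=19298.235 ≈ 19298.2 km; running total=37947.8 km
Leg 3 bearing: y=sinΔλ·cosφ2=-0.11150373, x=cosφ1·sinφ2-sinφ1·cosφ2·cosΔλ=-0.01318614; θ=atan2(y, x)=-96.7443° <0 so +360° → 263.2557° ≈ 263.3°
Leg 4: φ1=-1.0064302, φ2=-0.7466798, Δφ=0.2597504, Δλ=4.5776373 rad; a=sin²(Δφ/2)+cosφ1·cosφ2·sin²(Δλ/2)=0.2394301878; c=2·atan2(√a, √(1-a))=1.022610638; dist=6371·c=6515.052 ≈ 6515.1 km; running total=44462.9 km
Leg 4 bearing: y=sinΔλ·cosφ2=-0.72729458, x=cosφ1·sinφ2-sinφ1·cosφ2·cosΔλ=-0.44660506; θ=atan2(y, x)=-121.5526° <0 so +360° → 238.4474° ≈ 238.4°
Leg 5: φ1=-0.7466798, φ2=0.0377131, Δφ=0.7843929, Δλ=-2.3378808 rad; a=sin²(Δφ/2)+cosφ1·cosφ2·sin²(Δλ/2)=0.7673176637; c=2·atan2(√a, √(1-a))=2.134872492; dist=6371·c=13601.273 ≈ 13601.3 km; running total=58064.2 km
Leg 5 bearing: y=sinΔλ·cosφ2=-0.71942534, x=cosφ1·sinφ2-sinφ1·cosφ2·cosΔλ=-0.44338725; θ=atan2(y, x)=-121.6458° <0 so +360° → 238.3542° ≈ 238.4°
Leg 6: φ1=0.0377131, φ2=0.0408163, Δφ=0.0031032, Δλ=1.6977359 rad; a=sin²(Δφ/2)+cosφ1·cosφ2·sin²(Δλ/2)=0.5624325039; c=2·atan2(√a, √(1-a))=1.695988100; dist=6371·c=10805.140 ≈ 10805.1 km; running total=68869.3 km
Leg 6 bearing: y=sinΔλ·cosφ2=0.99112782, x=cosφ1·sinφ2-sinφ1·cosφ2·cosΔλ=0.04554525; θ=atan2(y, x)=87.3689° ≈ 87.4°
Leg 7: φ1=0.0408163, φ2=0.0235078, Δφ=-0.0173084, Δλ=2.0213059 rad; a=sin²(Δφ/2)+cosφ1·cosφ2·sin²(Δλ/2)=0.7169911805; c=2·atan2(√a, √(1-a))=2.019704742; dist=6371·c=12867.539 ≈ 12867.5 km; running total=81736.8 km
Leg 7 bearing: y=sinΔλ·cosφ2=0.89997659, x=cosφ1·sinφ2-sinφ1·cosφ2·cosΔλ=0.04124865; θ=atan2(y, x)=87.3758° ≈ 87.4°

Leg 1: dist=9678.3 km, bearing=315.5°
Leg 2: dist=8971.3 km, bearing=0.1°
Leg 3: dist=19298.2 km, bearing=263.3°
Leg 4: dist=6515.1 km, bearing=238.4°
Leg 5: dist=13601.3 km, bearing=238.4°
Leg 6: dist=10805.1 km, bearing=87.4°
Leg 7: dist=12867.5 km, bearing=87.4°
Total: 81736.8 km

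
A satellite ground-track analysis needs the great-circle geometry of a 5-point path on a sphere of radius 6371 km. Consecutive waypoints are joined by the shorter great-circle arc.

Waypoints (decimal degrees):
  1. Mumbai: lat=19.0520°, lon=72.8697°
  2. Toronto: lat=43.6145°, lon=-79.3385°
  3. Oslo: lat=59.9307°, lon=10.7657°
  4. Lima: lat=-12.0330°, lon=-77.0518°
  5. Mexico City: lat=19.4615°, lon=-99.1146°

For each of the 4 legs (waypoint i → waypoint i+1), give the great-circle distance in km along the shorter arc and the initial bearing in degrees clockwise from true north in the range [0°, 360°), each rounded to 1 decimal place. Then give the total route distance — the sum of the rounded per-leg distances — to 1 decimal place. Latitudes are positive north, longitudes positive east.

Leg 1: φ1=0.3325201, φ2=0.7612166, Δφ=0.4286965, Δλ=-2.6565342 rad; a=sin²(Δφ/2)+cosφ1·cosφ2·sin²(Δλ/2)=0.6901145018; c=2·atan2(√a, √(1-a))=1.960840211; dist=6371·c=12492.513 ≈ 12492.5 km; running total=12492.5 km
Leg 1 bearing: y=sinΔλ·cosφ2=-0.33757101, x=cosφ1·sinφ2-sinφ1·cosφ2·cosΔλ=0.86108752; θ=atan2(y, x)=-21.4066° <0 so +360° → 338.5934° ≈ 338.6°
Leg 2: φ1=0.7612166, φ2=1.0459880, Δφ=0.2847714, Δλ=1.5726150 rad; a=sin²(Δφ/2)+cosφ1·cosφ2·sin²(Δλ/2)=0.2018452906; c=2·atan2(√a, √(1-a))=0.931900507; dist=6371·c=5937.138 ≈ 5937.1 km; running total=18429.6 km
Leg 2 bearing: y=sinΔλ·cosφ2=0.50104627, x=cosφ1·sinφ2-sinφ1·cosφ2·cosΔλ=0.62719033; θ=atan2(y, x)=38.6205° ≈ 38.6°
Leg 3: φ1=1.0459880, φ2=-0.2100155, Δφ=-1.2560035, Δλ=-1.5327045 rad; a=sin²(Δφ/2)+cosφ1·cosφ2·sin²(Δλ/2)=0.5808782718; c=2·atan2(√a, √(1-a))=1.733266706; dist=6371·c=11042.642 ≈ 11042.6 km; running total=29472.2 km
Leg 3 bearing: y=sinΔλ·cosφ2=-0.97731822, x=cosφ1·sinφ2-sinφ1·cosφ2·cosΔλ=-0.13668910; θ=atan2(y, x)=-97.9618° <0 so +360° → 262.0382° ≈ 262.0°
Leg 4: φ1=-0.2100155, φ2=0.3396673, Δφ=0.5496827, Δλ=-0.3850685 rad; a=sin²(Δφ/2)+cosφ1·cosφ2·sin²(Δλ/2)=0.1074180676; c=2·atan2(√a, √(1-a))=0.667835642; dist=6371·c=4254.781 ≈ 4254.8 km; running total=33727.0 km
Leg 4 bearing: y=sinΔλ·cosφ2=-0.35416164, x=cosφ1·sinφ2-sinφ1·cosφ2·cosΔλ=0.50802287; θ=atan2(y, x)=-34.8818° <0 so +360° → 325.1182° ≈ 325.1°

Leg 1: dist=12492.5 km, bearing=338.6°
Leg 2: dist=5937.1 km, bearing=38.6°
Leg 3: dist=11042.6 km, bearing=262.0°
Leg 4: dist=4254.8 km, bearing=325.1°
Total: 33727.0 km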